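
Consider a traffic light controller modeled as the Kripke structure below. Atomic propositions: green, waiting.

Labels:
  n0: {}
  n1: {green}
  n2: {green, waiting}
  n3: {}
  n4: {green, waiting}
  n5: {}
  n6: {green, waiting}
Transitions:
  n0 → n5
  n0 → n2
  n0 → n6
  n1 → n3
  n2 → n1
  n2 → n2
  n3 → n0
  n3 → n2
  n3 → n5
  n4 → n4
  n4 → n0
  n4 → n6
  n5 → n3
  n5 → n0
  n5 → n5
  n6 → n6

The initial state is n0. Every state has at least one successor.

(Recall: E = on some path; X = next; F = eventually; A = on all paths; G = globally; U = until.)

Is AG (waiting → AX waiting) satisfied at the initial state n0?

No

States satisfying waiting → AX waiting: {n0, n1, n3, n5, n6}.
States satisfying AG (waiting → AX waiting): {n6}.
n2 is reachable from n0 and violates waiting → AX waiting, so AG fails at n0.
n0 ∉ Sat(AG (waiting → AX waiting)).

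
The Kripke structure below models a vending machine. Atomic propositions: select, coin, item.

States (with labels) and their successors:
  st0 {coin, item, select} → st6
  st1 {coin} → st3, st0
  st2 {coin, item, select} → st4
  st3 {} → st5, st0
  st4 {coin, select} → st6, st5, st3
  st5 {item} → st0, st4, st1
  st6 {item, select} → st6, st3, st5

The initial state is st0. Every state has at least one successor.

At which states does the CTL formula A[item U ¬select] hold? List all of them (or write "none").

{st1, st3, st5}

States satisfying item: {st0, st2, st5, st6}.
States satisfying ¬select: {st1, st3, st5}.
States satisfying A[item U ¬select]: {st1, st3, st5}.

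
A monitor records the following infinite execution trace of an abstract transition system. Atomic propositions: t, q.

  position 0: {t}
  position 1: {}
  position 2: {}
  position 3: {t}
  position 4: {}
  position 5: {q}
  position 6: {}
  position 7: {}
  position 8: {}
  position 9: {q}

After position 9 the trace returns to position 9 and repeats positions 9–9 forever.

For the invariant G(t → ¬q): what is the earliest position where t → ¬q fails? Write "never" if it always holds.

never

t → ¬q holds at every position 0..9, and those are all the positions the trace ever visits, so the invariant G(t → ¬q) is never violated.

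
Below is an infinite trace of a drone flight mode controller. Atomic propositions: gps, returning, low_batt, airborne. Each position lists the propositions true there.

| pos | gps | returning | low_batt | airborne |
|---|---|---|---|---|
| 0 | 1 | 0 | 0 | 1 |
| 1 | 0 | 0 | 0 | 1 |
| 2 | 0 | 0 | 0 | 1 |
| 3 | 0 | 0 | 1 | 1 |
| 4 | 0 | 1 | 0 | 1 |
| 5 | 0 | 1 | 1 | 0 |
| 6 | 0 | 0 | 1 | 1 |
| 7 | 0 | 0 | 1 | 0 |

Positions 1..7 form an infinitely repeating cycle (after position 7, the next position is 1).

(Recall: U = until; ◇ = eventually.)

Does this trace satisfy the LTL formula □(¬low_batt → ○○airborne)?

¬low_batt → ○○airborne holds at every position 0..7, and those are all positions ever visited, so □(¬low_batt → ○○airborne) holds.
Positions where ¬low_batt holds: 0, 1, 2, 4.
Check ○○airborne at each: 0→ok, 1→ok, 2→ok, 4→ok.

Satisfied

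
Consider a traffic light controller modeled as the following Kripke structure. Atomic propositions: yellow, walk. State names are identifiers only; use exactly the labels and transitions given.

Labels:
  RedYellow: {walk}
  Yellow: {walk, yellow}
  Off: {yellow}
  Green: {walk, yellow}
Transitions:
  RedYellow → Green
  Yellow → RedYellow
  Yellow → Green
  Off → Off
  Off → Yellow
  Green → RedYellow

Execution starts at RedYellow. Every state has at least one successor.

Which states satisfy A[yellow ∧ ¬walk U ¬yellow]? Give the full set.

{RedYellow}

States satisfying yellow ∧ ¬walk: {Off}.
States satisfying ¬yellow: {RedYellow}.
States satisfying A[yellow ∧ ¬walk U ¬yellow]: {RedYellow}.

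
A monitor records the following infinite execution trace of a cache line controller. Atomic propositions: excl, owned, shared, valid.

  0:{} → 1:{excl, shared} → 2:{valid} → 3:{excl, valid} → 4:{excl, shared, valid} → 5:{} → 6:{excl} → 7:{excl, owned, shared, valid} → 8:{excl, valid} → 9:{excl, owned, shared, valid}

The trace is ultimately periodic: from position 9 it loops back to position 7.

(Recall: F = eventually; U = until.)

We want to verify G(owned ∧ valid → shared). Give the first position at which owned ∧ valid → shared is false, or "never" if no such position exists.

owned ∧ valid → shared holds at every position 0..9, and those are all the positions the trace ever visits, so the invariant G(owned ∧ valid → shared) is never violated.

never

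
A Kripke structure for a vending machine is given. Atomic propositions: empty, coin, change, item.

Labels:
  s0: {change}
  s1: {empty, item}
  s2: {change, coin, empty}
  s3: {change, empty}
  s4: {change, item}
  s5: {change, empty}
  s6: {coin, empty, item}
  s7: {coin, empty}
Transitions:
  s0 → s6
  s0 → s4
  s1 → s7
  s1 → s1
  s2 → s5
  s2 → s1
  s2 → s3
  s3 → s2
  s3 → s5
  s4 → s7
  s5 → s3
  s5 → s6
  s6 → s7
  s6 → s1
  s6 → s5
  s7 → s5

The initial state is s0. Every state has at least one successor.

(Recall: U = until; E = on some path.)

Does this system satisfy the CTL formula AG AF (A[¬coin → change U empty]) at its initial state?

States satisfying AF (A[¬coin → change U empty]): {s0, s1, s2, s3, s4, s5, s6, s7}.
States satisfying AG AF (A[¬coin → change U empty]): {s0, s1, s2, s3, s4, s5, s6, s7}.
Every state reachable from s0 satisfies AF (A[¬coin → change U empty]).
s0 ∈ Sat(AG AF (A[¬coin → change U empty])).

Holds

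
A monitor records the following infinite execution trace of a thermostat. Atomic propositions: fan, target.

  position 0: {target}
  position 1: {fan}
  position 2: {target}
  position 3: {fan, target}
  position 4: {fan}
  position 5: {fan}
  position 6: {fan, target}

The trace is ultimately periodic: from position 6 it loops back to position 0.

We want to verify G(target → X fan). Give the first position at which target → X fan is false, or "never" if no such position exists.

6

Check target → X fan at each position in order: 0 ✓, 1 ✓, 2 ✓, 3 ✓, 4 ✓, 5 ✓.
At position 6 the labels are {fan, target} and the next position 0 has {target}, so target → X fan is false there. This is the first violation.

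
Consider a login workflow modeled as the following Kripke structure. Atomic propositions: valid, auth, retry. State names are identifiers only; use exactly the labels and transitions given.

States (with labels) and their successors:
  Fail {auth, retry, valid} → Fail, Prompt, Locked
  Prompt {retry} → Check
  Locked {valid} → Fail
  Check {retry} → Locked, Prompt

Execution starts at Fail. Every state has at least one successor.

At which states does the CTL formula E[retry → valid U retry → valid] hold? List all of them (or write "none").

States satisfying retry → valid: {Fail, Locked}.
States satisfying E[retry → valid U retry → valid]: {Fail, Locked}.

{Fail, Locked}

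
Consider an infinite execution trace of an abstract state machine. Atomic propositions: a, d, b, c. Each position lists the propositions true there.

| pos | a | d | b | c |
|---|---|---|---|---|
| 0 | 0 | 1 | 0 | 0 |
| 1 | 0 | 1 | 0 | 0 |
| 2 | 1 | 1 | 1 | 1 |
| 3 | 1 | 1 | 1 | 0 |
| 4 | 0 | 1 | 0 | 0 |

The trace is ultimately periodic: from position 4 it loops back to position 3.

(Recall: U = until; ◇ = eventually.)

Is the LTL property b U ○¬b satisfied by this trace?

Walking from position 0: ○¬b first holds at position 0, and b holds at every earlier position along the way, so b U ○¬b holds.

Holds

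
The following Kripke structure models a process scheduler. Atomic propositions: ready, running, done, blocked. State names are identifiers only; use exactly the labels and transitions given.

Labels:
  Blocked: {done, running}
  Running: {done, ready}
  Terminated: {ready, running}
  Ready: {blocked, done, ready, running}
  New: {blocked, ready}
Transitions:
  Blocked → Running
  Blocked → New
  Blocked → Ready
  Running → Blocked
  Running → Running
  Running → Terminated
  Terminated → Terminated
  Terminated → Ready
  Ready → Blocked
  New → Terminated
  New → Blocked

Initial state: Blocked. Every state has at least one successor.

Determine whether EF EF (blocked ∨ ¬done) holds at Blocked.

Satisfied

States satisfying EF (blocked ∨ ¬done): {Blocked, Running, Terminated, Ready, New}.
States satisfying EF EF (blocked ∨ ¬done): {Blocked, Running, Terminated, Ready, New}.
Some path from Blocked reaches a state where EF (blocked ∨ ¬done) holds.
Blocked ∈ Sat(EF EF (blocked ∨ ¬done)).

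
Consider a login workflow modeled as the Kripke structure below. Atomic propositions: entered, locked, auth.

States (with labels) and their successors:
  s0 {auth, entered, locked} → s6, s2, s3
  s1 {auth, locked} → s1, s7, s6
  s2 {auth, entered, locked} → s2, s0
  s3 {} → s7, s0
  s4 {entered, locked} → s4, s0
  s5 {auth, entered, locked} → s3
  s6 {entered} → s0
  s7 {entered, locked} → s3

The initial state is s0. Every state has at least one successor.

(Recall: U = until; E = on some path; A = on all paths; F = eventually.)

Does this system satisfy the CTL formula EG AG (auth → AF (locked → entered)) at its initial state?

States satisfying AG (auth → AF (locked → entered)): {s0, s2, s3, s4, s5, s6, s7}.
States satisfying EG AG (auth → AF (locked → entered)): {s0, s2, s3, s4, s5, s6, s7}.
s0 ∈ Sat(EG AG (auth → AF (locked → entered))).

Yes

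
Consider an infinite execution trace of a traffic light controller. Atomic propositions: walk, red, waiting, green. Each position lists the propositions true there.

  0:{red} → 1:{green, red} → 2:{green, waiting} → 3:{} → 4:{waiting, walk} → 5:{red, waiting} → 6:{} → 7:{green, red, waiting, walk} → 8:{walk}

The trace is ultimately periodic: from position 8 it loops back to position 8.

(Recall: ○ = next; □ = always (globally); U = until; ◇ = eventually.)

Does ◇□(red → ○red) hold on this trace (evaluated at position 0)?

□(red → ○red) holds at position 8, which is reachable from 0, so ◇□(red → ○red) holds.

Holds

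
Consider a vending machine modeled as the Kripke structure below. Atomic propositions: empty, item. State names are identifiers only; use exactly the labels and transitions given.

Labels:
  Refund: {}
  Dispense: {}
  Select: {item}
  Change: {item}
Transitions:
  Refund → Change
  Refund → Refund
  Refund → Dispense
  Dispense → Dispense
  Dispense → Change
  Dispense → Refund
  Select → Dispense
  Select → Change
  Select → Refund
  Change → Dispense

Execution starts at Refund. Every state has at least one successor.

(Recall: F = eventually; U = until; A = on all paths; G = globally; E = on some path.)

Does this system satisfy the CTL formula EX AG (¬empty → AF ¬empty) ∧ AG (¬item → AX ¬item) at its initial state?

States satisfying AG (¬empty → AF ¬empty): {Refund, Dispense, Select, Change}.
States satisfying EX AG (¬empty → AF ¬empty): {Refund, Dispense, Select, Change}.
States satisfying ¬item → AX ¬item: {Select, Change}.
States satisfying AG (¬item → AX ¬item): ∅.
States satisfying EX AG (¬empty → AF ¬empty) ∧ AG (¬item → AX ¬item): ∅.
Refund ∉ Sat(EX AG (¬empty → AF ¬empty) ∧ AG (¬item → AX ¬item)).

Violated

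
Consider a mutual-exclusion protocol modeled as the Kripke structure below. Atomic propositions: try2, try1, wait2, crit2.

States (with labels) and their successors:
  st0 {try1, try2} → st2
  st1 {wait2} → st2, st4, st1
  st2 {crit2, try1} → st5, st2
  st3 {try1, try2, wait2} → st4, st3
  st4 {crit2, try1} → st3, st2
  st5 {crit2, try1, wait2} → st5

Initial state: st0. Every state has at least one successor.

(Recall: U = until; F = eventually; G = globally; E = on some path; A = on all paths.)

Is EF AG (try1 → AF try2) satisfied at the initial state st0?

Violated

States satisfying AG (try1 → AF try2): ∅.
States satisfying EF AG (try1 → AF try2): ∅.
No suitable path/successor from st0 witnesses the formula.
st0 ∉ Sat(EF AG (try1 → AF try2)).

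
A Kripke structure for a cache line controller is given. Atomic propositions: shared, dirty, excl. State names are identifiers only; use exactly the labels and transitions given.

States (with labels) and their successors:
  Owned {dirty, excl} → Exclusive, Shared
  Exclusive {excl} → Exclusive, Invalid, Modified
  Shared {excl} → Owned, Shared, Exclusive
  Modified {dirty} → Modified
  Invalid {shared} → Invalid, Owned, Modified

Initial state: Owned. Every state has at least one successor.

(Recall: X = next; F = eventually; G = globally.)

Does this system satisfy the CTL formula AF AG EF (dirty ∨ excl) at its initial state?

Holds

States satisfying AG EF (dirty ∨ excl): {Owned, Exclusive, Shared, Modified, Invalid}.
States satisfying AF AG EF (dirty ∨ excl): {Owned, Exclusive, Shared, Modified, Invalid}.
Owned ∈ Sat(AF AG EF (dirty ∨ excl)).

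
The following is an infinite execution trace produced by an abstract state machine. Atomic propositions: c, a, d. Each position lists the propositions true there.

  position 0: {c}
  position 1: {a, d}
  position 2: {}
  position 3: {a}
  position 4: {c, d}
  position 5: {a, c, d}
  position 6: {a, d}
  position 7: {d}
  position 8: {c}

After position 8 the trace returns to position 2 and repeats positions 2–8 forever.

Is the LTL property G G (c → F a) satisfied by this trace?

G (c → F a) holds at every position 0..8, and those are all positions ever visited, so G G (c → F a) holds.

Holds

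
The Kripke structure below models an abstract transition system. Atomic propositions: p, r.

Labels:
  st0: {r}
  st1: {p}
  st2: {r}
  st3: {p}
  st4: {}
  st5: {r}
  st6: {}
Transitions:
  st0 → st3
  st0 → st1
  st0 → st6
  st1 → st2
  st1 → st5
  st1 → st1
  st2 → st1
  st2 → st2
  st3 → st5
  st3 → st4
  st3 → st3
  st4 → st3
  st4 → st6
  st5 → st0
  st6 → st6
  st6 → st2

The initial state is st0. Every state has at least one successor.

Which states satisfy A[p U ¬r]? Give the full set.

{st1, st3, st4, st6}

States satisfying p: {st1, st3}.
States satisfying ¬r: {st1, st3, st4, st6}.
States satisfying A[p U ¬r]: {st1, st3, st4, st6}.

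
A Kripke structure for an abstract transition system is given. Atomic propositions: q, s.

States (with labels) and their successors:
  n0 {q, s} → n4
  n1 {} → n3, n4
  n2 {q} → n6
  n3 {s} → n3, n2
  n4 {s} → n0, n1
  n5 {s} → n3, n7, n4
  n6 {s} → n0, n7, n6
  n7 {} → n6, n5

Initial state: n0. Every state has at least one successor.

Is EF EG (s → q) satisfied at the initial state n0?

States satisfying EG (s → q): ∅.
States satisfying EF EG (s → q): ∅.
No suitable path/successor from n0 witnesses the formula.
n0 ∉ Sat(EF EG (s → q)).

No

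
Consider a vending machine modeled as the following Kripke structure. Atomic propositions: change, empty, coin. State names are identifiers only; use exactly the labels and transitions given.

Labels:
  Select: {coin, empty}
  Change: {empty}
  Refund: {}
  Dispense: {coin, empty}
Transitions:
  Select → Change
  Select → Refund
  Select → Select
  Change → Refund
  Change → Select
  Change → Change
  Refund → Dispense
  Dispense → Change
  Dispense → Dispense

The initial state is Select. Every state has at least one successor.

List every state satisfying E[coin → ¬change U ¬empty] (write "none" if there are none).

States satisfying coin → ¬change: {Select, Change, Refund, Dispense}.
States satisfying ¬empty: {Refund}.
States satisfying E[coin → ¬change U ¬empty]: {Select, Change, Refund, Dispense}.

{Select, Change, Refund, Dispense}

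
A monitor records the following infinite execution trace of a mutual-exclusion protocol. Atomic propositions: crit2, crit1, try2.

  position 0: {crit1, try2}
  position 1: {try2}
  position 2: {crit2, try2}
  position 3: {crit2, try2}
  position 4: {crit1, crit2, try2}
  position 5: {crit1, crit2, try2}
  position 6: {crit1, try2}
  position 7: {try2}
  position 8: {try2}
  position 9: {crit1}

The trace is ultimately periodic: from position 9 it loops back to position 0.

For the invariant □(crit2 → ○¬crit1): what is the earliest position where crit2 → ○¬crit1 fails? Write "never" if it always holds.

Check crit2 → ○¬crit1 at each position in order: 0 ✓, 1 ✓, 2 ✓.
At position 3 the labels are {crit2, try2} and the next position 4 has {crit1, crit2, try2}, so crit2 → ○¬crit1 is false there. This is the first violation.

3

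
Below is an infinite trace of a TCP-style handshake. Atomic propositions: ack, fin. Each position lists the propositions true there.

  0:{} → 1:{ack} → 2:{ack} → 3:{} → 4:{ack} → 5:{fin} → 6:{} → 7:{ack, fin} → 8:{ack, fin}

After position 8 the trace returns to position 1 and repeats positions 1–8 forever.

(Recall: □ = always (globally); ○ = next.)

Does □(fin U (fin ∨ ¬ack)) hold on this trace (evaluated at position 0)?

Violated

fin U (fin ∨ ¬ack) must hold at every position from 0 onward. It fails at position 1, so □(fin U (fin ∨ ¬ack)) is false.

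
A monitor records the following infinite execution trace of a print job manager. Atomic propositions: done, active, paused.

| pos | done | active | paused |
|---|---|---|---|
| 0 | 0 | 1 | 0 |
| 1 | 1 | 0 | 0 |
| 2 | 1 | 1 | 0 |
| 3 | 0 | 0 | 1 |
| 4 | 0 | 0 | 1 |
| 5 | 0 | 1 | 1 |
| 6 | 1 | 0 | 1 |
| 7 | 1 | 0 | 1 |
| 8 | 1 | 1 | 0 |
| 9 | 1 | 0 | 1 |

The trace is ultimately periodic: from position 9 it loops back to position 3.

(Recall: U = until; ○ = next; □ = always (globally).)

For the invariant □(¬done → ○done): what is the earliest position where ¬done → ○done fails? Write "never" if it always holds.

3

Check ¬done → ○done at each position in order: 0 ✓, 1 ✓, 2 ✓.
At position 3 the labels are {paused} and the next position 4 has {paused}, so ¬done → ○done is false there. This is the first violation.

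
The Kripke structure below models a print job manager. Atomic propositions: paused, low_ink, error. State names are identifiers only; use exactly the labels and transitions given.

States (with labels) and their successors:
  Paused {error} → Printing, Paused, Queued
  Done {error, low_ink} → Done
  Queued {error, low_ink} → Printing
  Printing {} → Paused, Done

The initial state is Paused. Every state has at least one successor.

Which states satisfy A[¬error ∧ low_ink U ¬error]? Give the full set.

{Printing}

States satisfying ¬error ∧ low_ink: ∅.
States satisfying ¬error: {Printing}.
States satisfying A[¬error ∧ low_ink U ¬error]: {Printing}.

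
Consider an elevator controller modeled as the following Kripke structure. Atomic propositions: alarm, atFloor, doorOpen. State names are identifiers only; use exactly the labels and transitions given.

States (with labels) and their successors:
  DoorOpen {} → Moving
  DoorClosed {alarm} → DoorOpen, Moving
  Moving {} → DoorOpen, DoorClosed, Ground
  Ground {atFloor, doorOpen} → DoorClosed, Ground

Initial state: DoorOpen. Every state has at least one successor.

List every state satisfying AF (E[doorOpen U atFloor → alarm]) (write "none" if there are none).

States satisfying E[doorOpen U atFloor → alarm]: {DoorOpen, DoorClosed, Moving, Ground}.
States satisfying AF (E[doorOpen U atFloor → alarm]): {DoorOpen, DoorClosed, Moving, Ground}.

{DoorOpen, DoorClosed, Moving, Ground}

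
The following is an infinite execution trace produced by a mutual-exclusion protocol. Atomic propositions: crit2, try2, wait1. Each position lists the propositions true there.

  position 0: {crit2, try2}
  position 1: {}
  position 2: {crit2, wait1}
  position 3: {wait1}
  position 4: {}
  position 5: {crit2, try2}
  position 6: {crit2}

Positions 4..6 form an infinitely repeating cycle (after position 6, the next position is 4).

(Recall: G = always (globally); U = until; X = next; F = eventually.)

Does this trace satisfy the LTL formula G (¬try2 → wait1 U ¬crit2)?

No

¬try2 → wait1 U ¬crit2 must hold at every position from 0 onward. It fails at position 6, so G (¬try2 → wait1 U ¬crit2) is false.
Positions where ¬try2 holds: 1, 2, 3, 4, 6.
Check wait1 U ¬crit2 at each: 1→ok, 2→ok, 3→ok, 4→ok, 6→fails.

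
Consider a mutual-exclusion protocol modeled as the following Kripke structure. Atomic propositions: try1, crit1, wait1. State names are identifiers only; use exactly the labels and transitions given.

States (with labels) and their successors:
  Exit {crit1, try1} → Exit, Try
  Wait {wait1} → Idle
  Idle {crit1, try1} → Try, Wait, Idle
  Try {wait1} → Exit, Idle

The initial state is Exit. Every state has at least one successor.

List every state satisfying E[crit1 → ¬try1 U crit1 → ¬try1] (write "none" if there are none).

{Wait, Try}

States satisfying crit1 → ¬try1: {Wait, Try}.
States satisfying E[crit1 → ¬try1 U crit1 → ¬try1]: {Wait, Try}.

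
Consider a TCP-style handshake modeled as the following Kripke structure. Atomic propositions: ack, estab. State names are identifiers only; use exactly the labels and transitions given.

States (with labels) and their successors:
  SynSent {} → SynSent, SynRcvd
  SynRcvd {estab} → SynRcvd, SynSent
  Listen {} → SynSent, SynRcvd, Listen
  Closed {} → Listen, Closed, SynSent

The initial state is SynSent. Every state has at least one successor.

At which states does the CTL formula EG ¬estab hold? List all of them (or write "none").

{SynSent, Listen, Closed}

States satisfying ¬estab: {SynSent, Listen, Closed}.
States satisfying EG ¬estab: {SynSent, Listen, Closed}.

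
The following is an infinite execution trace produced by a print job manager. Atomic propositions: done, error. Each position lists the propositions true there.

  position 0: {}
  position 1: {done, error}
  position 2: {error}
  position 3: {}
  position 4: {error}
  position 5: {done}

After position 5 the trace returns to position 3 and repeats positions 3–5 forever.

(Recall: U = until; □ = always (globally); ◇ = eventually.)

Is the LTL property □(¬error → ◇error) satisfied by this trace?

Satisfied

¬error → ◇error holds at every position 0..5, and those are all positions ever visited, so □(¬error → ◇error) holds.
Positions where ¬error holds: 0, 3, 5.
Check ◇error at each: 0→ok, 3→ok, 5→ok.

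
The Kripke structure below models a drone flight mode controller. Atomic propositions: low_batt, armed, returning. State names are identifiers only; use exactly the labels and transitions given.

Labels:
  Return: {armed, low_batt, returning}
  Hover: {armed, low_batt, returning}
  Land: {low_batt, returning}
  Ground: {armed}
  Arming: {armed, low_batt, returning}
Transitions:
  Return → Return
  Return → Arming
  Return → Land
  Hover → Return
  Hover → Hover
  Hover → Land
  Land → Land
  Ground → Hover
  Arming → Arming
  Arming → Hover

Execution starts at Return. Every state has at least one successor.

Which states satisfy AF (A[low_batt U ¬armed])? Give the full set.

States satisfying A[low_batt U ¬armed]: {Land}.
States satisfying AF (A[low_batt U ¬armed]): {Land}.

{Land}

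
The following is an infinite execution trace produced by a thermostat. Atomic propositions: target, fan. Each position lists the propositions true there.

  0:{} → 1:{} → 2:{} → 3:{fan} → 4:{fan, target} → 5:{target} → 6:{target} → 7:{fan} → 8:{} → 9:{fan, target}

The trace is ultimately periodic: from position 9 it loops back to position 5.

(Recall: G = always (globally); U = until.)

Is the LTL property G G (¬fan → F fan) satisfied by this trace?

G (¬fan → F fan) holds at every position 0..9, and those are all positions ever visited, so G G (¬fan → F fan) holds.

Holds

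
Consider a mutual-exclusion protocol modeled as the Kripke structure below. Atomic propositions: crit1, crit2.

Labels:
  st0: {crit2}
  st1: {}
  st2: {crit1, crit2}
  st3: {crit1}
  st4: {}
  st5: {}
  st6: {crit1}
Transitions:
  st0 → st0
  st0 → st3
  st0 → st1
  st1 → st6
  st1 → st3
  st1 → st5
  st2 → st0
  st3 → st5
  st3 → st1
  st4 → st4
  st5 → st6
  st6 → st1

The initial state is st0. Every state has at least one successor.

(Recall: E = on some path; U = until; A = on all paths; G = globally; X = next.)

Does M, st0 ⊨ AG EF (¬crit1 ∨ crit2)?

Yes

States satisfying EF (¬crit1 ∨ crit2): {st0, st1, st2, st3, st4, st5, st6}.
States satisfying AG EF (¬crit1 ∨ crit2): {st0, st1, st2, st3, st4, st5, st6}.
Every state reachable from st0 satisfies EF (¬crit1 ∨ crit2).
st0 ∈ Sat(AG EF (¬crit1 ∨ crit2)).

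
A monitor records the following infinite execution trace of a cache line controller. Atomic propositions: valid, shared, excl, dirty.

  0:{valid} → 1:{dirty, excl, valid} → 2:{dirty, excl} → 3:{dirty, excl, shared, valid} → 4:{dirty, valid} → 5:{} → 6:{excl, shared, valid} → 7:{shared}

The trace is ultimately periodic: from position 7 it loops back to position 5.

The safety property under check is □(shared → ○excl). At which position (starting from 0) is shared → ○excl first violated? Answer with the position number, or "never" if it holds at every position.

Check shared → ○excl at each position in order: 0 ✓, 1 ✓, 2 ✓.
At position 3 the labels are {dirty, excl, shared, valid} and the next position 4 has {dirty, valid}, so shared → ○excl is false there. This is the first violation.

3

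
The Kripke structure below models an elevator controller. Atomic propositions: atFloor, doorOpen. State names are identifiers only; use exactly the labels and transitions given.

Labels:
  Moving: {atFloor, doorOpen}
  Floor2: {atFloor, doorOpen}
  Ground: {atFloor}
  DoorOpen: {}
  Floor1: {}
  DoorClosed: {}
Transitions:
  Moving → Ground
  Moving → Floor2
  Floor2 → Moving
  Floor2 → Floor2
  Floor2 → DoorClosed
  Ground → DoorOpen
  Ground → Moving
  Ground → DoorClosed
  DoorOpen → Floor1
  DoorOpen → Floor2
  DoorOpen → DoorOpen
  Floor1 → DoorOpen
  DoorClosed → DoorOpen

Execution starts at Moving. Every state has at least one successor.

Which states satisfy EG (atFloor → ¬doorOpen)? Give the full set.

States satisfying atFloor → ¬doorOpen: {Ground, DoorOpen, Floor1, DoorClosed}.
States satisfying EG (atFloor → ¬doorOpen): {Ground, DoorOpen, Floor1, DoorClosed}.

{Ground, DoorOpen, Floor1, DoorClosed}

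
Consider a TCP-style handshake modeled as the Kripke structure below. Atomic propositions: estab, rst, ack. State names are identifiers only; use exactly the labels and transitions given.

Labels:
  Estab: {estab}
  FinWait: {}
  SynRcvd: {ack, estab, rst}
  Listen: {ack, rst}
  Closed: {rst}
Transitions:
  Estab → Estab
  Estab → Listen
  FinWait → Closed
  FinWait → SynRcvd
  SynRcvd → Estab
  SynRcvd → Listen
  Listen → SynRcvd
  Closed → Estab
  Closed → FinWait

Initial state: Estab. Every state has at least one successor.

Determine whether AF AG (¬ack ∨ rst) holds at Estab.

States satisfying AG (¬ack ∨ rst): {Estab, FinWait, SynRcvd, Listen, Closed}.
States satisfying AF AG (¬ack ∨ rst): {Estab, FinWait, SynRcvd, Listen, Closed}.
Estab ∈ Sat(AF AG (¬ack ∨ rst)).

Yes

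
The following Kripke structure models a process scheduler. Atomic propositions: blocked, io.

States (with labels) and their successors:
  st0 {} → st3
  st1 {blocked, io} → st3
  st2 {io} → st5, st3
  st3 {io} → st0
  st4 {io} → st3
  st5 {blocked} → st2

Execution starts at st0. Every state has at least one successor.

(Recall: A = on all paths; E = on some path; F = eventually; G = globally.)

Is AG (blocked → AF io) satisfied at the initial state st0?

States satisfying blocked → AF io: {st0, st1, st2, st3, st4, st5}.
States satisfying AG (blocked → AF io): {st0, st1, st2, st3, st4, st5}.
Every state reachable from st0 satisfies blocked → AF io.
st0 ∈ Sat(AG (blocked → AF io)).

Holds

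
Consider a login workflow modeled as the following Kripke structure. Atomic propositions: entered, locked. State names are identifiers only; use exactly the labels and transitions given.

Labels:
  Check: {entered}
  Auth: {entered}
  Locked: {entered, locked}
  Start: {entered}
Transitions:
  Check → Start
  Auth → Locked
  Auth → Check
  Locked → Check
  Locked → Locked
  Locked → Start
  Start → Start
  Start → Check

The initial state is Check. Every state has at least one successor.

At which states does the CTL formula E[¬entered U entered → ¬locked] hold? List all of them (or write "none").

{Check, Auth, Start}

States satisfying ¬entered: ∅.
States satisfying entered → ¬locked: {Check, Auth, Start}.
States satisfying E[¬entered U entered → ¬locked]: {Check, Auth, Start}.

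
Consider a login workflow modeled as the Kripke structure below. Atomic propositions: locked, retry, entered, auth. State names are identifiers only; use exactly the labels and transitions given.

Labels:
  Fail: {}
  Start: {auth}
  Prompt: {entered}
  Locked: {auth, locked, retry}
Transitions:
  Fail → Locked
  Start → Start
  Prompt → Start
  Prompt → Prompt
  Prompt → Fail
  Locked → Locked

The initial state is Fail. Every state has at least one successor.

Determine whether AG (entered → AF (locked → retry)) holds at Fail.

Yes

States satisfying entered → AF (locked → retry): {Fail, Start, Prompt, Locked}.
States satisfying AG (entered → AF (locked → retry)): {Fail, Start, Prompt, Locked}.
Every state reachable from Fail satisfies entered → AF (locked → retry).
Fail ∈ Sat(AG (entered → AF (locked → retry))).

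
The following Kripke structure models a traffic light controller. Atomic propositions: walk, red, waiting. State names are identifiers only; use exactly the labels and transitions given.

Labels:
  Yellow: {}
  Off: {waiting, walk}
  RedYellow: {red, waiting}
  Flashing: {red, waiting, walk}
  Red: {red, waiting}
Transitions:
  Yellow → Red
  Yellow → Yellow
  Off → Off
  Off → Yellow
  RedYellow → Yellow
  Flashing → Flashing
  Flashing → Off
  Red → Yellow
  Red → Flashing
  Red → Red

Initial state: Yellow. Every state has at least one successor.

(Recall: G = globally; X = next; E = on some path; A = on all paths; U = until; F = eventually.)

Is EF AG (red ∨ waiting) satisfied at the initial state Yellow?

States satisfying AG (red ∨ waiting): ∅.
States satisfying EF AG (red ∨ waiting): ∅.
No suitable path/successor from Yellow witnesses the formula.
Yellow ∉ Sat(EF AG (red ∨ waiting)).

No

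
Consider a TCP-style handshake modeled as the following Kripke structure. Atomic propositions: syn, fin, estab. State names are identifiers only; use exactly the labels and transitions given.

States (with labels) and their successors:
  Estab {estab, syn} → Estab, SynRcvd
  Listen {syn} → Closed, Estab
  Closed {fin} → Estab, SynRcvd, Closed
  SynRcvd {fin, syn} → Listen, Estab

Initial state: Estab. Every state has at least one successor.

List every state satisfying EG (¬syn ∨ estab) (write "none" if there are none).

States satisfying ¬syn ∨ estab: {Estab, Closed}.
States satisfying EG (¬syn ∨ estab): {Estab, Closed}.

{Estab, Closed}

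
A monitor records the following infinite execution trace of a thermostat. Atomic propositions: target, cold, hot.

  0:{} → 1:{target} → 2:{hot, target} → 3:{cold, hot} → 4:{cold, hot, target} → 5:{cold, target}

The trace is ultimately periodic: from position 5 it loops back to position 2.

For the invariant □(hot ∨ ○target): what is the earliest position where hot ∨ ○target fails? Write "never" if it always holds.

never

hot ∨ ○target holds at every position 0..5, and those are all the positions the trace ever visits, so the invariant □(hot ∨ ○target) is never violated.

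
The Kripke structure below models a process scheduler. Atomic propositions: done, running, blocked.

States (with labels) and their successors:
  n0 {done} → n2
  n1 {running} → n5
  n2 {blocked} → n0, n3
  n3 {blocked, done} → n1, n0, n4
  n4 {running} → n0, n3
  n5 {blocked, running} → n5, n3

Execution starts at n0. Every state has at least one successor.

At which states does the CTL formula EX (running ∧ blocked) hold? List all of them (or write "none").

States satisfying running ∧ blocked: {n5}.
States satisfying EX (running ∧ blocked): {n1, n5}.

{n1, n5}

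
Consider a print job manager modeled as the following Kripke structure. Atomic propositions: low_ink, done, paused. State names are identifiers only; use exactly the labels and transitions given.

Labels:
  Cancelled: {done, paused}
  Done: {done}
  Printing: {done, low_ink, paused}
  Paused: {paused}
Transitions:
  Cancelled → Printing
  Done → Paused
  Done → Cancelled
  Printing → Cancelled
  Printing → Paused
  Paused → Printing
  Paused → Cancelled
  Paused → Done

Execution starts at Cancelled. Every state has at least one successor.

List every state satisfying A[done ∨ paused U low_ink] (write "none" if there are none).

States satisfying done ∨ paused: {Cancelled, Done, Printing, Paused}.
States satisfying low_ink: {Printing}.
States satisfying A[done ∨ paused U low_ink]: {Cancelled, Printing}.

{Cancelled, Printing}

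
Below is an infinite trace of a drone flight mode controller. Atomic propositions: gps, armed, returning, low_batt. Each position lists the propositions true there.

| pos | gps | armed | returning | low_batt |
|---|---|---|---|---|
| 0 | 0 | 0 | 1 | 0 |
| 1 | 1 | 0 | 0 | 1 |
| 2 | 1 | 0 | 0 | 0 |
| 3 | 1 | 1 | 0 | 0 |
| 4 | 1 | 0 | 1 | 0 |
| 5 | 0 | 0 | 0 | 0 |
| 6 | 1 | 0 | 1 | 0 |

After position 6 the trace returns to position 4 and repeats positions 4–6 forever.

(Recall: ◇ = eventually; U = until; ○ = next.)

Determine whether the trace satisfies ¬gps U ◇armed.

Holds

Walking from position 0: ◇armed first holds at position 0, and ¬gps holds at every earlier position along the way, so ¬gps U ◇armed holds.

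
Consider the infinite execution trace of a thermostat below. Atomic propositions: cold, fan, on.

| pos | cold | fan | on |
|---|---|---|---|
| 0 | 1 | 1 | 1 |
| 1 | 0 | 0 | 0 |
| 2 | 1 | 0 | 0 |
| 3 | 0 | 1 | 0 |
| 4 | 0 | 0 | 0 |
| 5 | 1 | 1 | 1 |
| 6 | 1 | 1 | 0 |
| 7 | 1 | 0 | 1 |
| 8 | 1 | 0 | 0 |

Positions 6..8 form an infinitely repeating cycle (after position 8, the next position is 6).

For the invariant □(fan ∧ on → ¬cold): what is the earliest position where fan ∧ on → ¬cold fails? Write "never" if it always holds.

0

At position 0 the labels are {cold, fan, on}, so fan ∧ on → ¬cold is false there. This is the first violation.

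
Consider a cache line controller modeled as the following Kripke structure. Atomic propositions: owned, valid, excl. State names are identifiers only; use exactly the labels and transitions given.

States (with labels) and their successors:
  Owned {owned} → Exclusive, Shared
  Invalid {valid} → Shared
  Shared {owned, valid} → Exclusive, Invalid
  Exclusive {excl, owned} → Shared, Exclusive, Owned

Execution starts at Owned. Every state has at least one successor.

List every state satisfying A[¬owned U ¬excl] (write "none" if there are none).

States satisfying ¬owned: {Invalid}.
States satisfying ¬excl: {Owned, Invalid, Shared}.
States satisfying A[¬owned U ¬excl]: {Owned, Invalid, Shared}.

{Owned, Invalid, Shared}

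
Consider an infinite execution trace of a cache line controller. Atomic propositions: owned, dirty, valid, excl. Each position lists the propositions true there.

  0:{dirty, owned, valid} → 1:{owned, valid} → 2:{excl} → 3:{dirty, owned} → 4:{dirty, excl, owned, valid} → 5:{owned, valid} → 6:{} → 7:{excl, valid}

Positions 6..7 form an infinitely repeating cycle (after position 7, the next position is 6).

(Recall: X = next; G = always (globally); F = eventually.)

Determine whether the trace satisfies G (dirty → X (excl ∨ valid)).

Yes

dirty → X (excl ∨ valid) holds at every position 0..7, and those are all positions ever visited, so G (dirty → X (excl ∨ valid)) holds.
Positions where dirty holds: 0, 3, 4.
Check X (excl ∨ valid) at each: 0→ok, 3→ok, 4→ok.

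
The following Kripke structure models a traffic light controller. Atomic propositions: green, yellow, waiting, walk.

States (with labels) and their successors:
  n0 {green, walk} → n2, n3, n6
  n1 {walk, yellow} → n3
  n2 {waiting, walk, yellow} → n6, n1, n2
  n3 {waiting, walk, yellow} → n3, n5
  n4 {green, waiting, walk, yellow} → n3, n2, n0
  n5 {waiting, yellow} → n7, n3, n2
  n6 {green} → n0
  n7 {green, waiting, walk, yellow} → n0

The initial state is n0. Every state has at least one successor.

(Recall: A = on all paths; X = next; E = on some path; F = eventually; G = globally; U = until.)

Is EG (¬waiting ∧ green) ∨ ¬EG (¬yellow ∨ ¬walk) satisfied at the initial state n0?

States satisfying ¬waiting ∧ green: {n0, n6}.
States satisfying EG (¬waiting ∧ green): {n0, n6}.
States satisfying ¬yellow ∨ ¬walk: {n0, n5, n6}.
States satisfying EG (¬yellow ∨ ¬walk): {n0, n6}.
States satisfying ¬EG (¬yellow ∨ ¬walk): {n1, n2, n3, n4, n5, n7}.
States satisfying EG (¬waiting ∧ green) ∨ ¬EG (¬yellow ∨ ¬walk): {n0, n1, n2, n3, n4, n5, n6, n7}.
n0 ∈ Sat(EG (¬waiting ∧ green) ∨ ¬EG (¬yellow ∨ ¬walk)).

Holds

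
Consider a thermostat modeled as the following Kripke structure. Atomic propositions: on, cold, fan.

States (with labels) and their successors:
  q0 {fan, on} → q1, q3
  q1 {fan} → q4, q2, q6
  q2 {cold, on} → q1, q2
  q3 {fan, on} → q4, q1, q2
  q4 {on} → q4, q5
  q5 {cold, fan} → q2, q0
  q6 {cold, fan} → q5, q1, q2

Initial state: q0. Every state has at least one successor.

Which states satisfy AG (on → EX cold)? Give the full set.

none

States satisfying on → EX cold: {q1, q2, q3, q4, q5, q6}.
States satisfying AG (on → EX cold): ∅.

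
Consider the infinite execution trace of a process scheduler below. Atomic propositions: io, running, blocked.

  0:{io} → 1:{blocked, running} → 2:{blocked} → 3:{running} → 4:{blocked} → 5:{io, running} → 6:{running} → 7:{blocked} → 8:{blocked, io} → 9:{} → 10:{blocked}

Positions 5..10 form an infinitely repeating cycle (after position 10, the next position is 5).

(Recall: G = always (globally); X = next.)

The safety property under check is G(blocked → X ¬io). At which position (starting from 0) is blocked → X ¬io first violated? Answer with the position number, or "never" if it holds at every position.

4

Check blocked → X ¬io at each position in order: 0 ✓, 1 ✓, 2 ✓, 3 ✓.
At position 4 the labels are {blocked} and the next position 5 has {io, running}, so blocked → X ¬io is false there. This is the first violation.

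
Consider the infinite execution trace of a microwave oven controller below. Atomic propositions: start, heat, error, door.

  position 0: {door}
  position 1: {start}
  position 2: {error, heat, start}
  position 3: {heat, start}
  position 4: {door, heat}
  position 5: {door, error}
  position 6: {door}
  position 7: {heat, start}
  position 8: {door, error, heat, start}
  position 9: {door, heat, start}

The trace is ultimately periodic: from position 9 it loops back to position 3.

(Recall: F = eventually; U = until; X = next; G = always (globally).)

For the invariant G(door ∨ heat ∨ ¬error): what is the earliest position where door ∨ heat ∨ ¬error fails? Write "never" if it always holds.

door ∨ heat ∨ ¬error holds at every position 0..9, and those are all the positions the trace ever visits, so the invariant G(door ∨ heat ∨ ¬error) is never violated.

never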